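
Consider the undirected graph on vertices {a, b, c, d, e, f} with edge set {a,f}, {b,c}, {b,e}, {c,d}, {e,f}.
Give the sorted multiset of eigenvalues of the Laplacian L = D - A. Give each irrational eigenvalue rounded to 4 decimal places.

Reading degrees in the order [a, b, c, d, e, f] gives [1, 2, 2, 1, 2, 2]; set D = diag(1, 2, 2, 1, 2, 2) and form L = D - A. The multiplicity of 0 as a Laplacian eigenvalue equals the number of connected components. The single zero eigenvalue shows the graph is connected. There is one zero in the spectrum, matching the 1 component.

[0, 0.2679, 1, 2, 3, 3.7321]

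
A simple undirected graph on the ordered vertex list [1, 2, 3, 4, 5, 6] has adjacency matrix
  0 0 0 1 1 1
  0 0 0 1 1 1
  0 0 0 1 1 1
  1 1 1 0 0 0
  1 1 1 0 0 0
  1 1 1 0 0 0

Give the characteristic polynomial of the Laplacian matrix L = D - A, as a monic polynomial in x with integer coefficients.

x^6 - 18x^5 + 126x^4 - 432x^3 + 729x^2 - 486x

With the vertex order [1, 2, 3, 4, 5, 6], the degrees are [3, 3, 3, 3, 3, 3], giving D = diag(3, 3, 3, 3, 3, 3) and L = D - A. L has integer entries, so p(x) = det(xI - L) has integer coefficients. Expanding the determinant yields x^6 - 18x^5 + 126x^4 - 432x^3 + 729x^2 - 486x. The coefficient of x^5 equals -trace(L) = -18, matching the sum of degrees. There is one zero in the spectrum, matching the 1 component. The eigenvalues sum to 18, which equals trace(L) = 2|E|.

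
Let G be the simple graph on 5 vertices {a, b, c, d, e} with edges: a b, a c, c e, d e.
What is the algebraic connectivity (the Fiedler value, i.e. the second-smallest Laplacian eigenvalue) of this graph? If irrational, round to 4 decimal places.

0.3820

Each diagonal entry of L is the vertex degree and each off-diagonal entry is -1 where an edge is present, 0 otherwise; in the order [a, b, c, d, e] the diagonal is [2, 1, 2, 1, 2]. The sorted Laplacian eigenvalues are [0, 0.3820, 1.3820, 2.6180, 3.6180]; the algebraic connectivity is the second entry, 0.3820.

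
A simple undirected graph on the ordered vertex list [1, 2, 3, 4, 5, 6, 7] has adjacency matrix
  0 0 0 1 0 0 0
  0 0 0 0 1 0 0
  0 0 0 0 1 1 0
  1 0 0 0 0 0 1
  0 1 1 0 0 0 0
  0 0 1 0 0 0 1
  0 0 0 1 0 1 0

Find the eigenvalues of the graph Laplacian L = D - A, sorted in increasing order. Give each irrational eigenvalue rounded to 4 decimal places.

[0, 0.1981, 0.7530, 1.5550, 2.4450, 3.2470, 3.8019]

Reading degrees in the order [1, 2, 3, 4, 5, 6, 7] gives [1, 1, 2, 2, 2, 2, 2]; set D = diag(1, 1, 2, 2, 2, 2, 2) and form L = D - A. L is symmetric positive semidefinite, so every eigenvalue is real and nonnegative. By the matrix-tree theorem the graph has (1/7) * product of the nonzero eigenvalues = 1 spanning tree. There is one zero in the spectrum, matching the 1 component.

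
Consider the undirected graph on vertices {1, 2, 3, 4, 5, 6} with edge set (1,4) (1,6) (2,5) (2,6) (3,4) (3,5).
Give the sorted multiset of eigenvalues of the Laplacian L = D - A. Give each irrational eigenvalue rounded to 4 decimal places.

Reading degrees in the order [1, 2, 3, 4, 5, 6] gives [2, 2, 2, 2, 2, 2]; set D = diag(2, 2, 2, 2, 2, 2) and form L = D - A. Diagonalising L (or applying a numerical eigensolver to the 6x6 matrix) gives the spectrum above. The eigenvalues sum to 12, which equals trace(L) = 2|E|.

[0, 1, 1, 3, 3, 4]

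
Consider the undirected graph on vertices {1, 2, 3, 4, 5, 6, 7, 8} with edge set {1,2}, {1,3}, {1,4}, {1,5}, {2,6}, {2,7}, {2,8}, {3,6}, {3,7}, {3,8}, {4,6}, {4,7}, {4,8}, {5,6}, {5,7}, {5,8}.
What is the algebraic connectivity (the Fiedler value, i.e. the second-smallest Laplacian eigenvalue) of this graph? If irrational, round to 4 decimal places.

Reading degrees in the order [1, 2, 3, 4, 5, 6, 7, 8] gives [4, 4, 4, 4, 4, 4, 4, 4]; set D = diag(4, 4, 4, 4, 4, 4, 4, 4) and form L = D - A. The smallest Laplacian eigenvalue is always 0. The next one, lambda_2 = 4, measures how hard the graph is to disconnect: larger values mean better connectivity.

4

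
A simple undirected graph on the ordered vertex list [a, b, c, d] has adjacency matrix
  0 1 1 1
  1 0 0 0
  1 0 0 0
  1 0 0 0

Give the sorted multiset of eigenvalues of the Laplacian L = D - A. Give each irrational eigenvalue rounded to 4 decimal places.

Reading degrees in the order [a, b, c, d] gives [3, 1, 1, 1]; set D = diag(3, 1, 1, 1) and form L = D - A. L is symmetric positive semidefinite, so every eigenvalue is real and nonnegative. The single zero eigenvalue shows the graph is connected.

[0, 1, 1, 4]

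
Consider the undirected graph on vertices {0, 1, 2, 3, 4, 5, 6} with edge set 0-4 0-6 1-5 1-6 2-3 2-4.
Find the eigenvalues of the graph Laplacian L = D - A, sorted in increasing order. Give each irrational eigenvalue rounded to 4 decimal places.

[0, 0.1981, 0.7530, 1.5550, 2.4450, 3.2470, 3.8019]

With the vertex order [0, 1, 2, 3, 4, 5, 6], the degrees are [2, 2, 2, 1, 2, 1, 2], giving D = diag(2, 2, 2, 1, 2, 1, 2) and L = D - A. L is symmetric positive semidefinite, so every eigenvalue is real and nonnegative. The single zero eigenvalue shows the graph is connected. The eigenvalues sum to 12, which equals trace(L) = 2|E|.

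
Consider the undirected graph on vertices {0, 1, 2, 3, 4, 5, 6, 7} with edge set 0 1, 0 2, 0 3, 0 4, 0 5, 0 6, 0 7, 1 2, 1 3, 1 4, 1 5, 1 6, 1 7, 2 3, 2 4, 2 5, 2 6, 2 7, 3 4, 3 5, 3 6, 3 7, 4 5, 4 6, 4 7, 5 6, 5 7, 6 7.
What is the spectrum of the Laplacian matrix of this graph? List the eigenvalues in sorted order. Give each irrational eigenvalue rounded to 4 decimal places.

Reading degrees in the order [0, 1, 2, 3, 4, 5, 6, 7] gives [7, 7, 7, 7, 7, 7, 7, 7]; set D = diag(7, 7, 7, 7, 7, 7, 7, 7) and form L = D - A. L is symmetric positive semidefinite, so every eigenvalue is real and nonnegative. The single zero eigenvalue shows the graph is connected. There is one zero in the spectrum, matching the 1 component.

[0, 8, 8, 8, 8, 8, 8, 8]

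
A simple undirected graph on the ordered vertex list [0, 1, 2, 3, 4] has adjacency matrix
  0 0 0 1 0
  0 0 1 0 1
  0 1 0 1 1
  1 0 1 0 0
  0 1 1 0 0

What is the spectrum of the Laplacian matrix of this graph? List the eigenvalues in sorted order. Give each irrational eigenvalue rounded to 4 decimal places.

Reading degrees in the order [0, 1, 2, 3, 4] gives [1, 2, 3, 2, 2]; set D = diag(1, 2, 3, 2, 2) and form L = D - A. L is symmetric positive semidefinite, so every eigenvalue is real and nonnegative. The largest eigenvalue, 4.1701, is at most the vertex count 5.

[0, 0.5188, 2.3111, 3, 4.1701]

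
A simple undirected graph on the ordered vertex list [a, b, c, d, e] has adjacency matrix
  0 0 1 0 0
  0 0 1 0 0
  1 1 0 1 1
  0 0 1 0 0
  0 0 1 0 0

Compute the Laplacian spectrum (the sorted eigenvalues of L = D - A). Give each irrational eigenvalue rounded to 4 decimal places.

Reading degrees in the order [a, b, c, d, e] gives [1, 1, 4, 1, 1]; set D = diag(1, 1, 4, 1, 1) and form L = D - A. Since every row of L sums to 0, the all-ones vector is in the kernel and 0 is an eigenvalue. The single zero eigenvalue shows the graph is connected. The largest eigenvalue, 5, is at most the vertex count 5. There is one zero in the spectrum, matching the 1 component.

[0, 1, 1, 1, 5]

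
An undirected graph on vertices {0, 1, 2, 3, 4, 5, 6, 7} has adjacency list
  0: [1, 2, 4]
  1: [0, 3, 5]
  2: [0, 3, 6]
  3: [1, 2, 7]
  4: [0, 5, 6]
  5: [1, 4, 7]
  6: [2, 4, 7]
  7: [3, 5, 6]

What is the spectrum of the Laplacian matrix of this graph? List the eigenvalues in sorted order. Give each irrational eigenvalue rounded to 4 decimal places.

[0, 2, 2, 2, 4, 4, 4, 6]

Reading degrees in the order [0, 1, 2, 3, 4, 5, 6, 7] gives [3, 3, 3, 3, 3, 3, 3, 3]; set D = diag(3, 3, 3, 3, 3, 3, 3, 3) and form L = D - A. The multiplicity of 0 as a Laplacian eigenvalue equals the number of connected components. The largest eigenvalue, 6, is at most the vertex count 8. There is one zero in the spectrum, matching the 1 component.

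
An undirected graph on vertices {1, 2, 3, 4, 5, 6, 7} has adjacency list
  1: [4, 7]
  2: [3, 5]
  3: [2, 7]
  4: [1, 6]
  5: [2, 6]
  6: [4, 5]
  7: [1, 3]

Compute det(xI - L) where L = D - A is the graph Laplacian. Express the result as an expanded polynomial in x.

x^7 - 14x^6 + 77x^5 - 210x^4 + 294x^3 - 196x^2 + 49x

Reading degrees in the order [1, 2, 3, 4, 5, 6, 7] gives [2, 2, 2, 2, 2, 2, 2]; set D = diag(2, 2, 2, 2, 2, 2, 2) and form L = D - A. Computing det(xI - L) by cofactor expansion (or equivalently via sum-over-permutations) gives x^7 - 14x^6 + 77x^5 - 210x^4 + 294x^3 - 196x^2 + 49x. Since p(0) = det(-L) = 0, x divides p(x). By the matrix-tree theorem the graph has (1/7) * product of the nonzero eigenvalues = 7 spanning trees.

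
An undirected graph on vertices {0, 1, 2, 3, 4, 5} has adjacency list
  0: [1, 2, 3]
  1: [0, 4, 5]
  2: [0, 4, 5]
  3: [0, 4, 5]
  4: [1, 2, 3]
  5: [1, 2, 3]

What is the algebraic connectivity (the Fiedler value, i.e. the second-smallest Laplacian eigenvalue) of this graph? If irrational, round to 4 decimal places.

3

Each diagonal entry of L is the vertex degree and each off-diagonal entry is -1 where an edge is present, 0 otherwise; in the order [0, 1, 2, 3, 4, 5] the diagonal is [3, 3, 3, 3, 3, 3]. The smallest Laplacian eigenvalue is always 0. The next one, lambda_2 = 3, measures how hard the graph is to disconnect: larger values mean better connectivity.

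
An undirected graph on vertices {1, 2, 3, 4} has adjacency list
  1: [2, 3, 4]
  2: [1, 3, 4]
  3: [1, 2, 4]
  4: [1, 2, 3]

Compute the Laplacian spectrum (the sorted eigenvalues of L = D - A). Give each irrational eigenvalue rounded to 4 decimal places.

With the vertex order [1, 2, 3, 4], the degrees are [3, 3, 3, 3], giving D = diag(3, 3, 3, 3) and L = D - A. The multiplicity of 0 as a Laplacian eigenvalue equals the number of connected components. There is one zero in the spectrum, matching the 1 component. By the matrix-tree theorem the graph has (1/4) * product of the nonzero eigenvalues = 16 spanning trees.

[0, 4, 4, 4]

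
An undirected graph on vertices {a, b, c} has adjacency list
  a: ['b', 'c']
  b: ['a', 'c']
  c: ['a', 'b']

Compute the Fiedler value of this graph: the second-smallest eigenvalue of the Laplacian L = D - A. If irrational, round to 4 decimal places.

3

With the vertex order [a, b, c], the degrees are [2, 2, 2], giving D = diag(2, 2, 2) and L = D - A. Computing the eigenvalues of L and sorting gives [0, 3, 3]. The Fiedler value lambda_2 = 3 is strictly positive, so the graph is connected. There is one zero in the spectrum, matching the 1 component.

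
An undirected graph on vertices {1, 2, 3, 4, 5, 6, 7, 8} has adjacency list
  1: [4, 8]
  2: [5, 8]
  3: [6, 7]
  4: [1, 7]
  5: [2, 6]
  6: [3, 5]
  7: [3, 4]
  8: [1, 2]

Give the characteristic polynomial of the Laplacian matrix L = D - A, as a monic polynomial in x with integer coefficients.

Each diagonal entry of L is the vertex degree and each off-diagonal entry is -1 where an edge is present, 0 otherwise; in the order [1, 2, 3, 4, 5, 6, 7, 8] the diagonal is [2, 2, 2, 2, 2, 2, 2, 2]. Computing det(xI - L) by cofactor expansion (or equivalently via sum-over-permutations) gives x^8 - 16x^7 + 104x^6 - 352x^5 + 660x^4 - 672x^3 + 336x^2 - 64x. The constant term is 0 because L is singular (the all-ones vector lies in its kernel). By the matrix-tree theorem the graph has (1/8) * product of the nonzero eigenvalues = 8 spanning trees.

x^8 - 16x^7 + 104x^6 - 352x^5 + 660x^4 - 672x^3 + 336x^2 - 64x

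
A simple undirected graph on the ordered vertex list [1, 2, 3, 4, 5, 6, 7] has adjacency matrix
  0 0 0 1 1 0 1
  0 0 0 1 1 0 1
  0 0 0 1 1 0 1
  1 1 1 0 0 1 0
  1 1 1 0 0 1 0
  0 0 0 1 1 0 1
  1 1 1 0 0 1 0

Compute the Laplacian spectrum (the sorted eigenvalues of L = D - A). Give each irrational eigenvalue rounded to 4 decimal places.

[0, 3, 3, 3, 4, 4, 7]

Reading degrees in the order [1, 2, 3, 4, 5, 6, 7] gives [3, 3, 3, 4, 4, 3, 4]; set D = diag(3, 3, 3, 4, 4, 3, 4) and form L = D - A. L is symmetric positive semidefinite, so every eigenvalue is real and nonnegative. The single zero eigenvalue shows the graph is connected. The largest eigenvalue, 7, is at most the vertex count 7. The eigenvalues sum to 24, which equals trace(L) = 2|E|.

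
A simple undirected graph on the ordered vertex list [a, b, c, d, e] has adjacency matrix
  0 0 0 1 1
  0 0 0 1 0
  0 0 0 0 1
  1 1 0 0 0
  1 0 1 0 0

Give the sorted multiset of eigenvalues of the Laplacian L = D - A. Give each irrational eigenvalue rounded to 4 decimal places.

[0, 0.3820, 1.3820, 2.6180, 3.6180]

With the vertex order [a, b, c, d, e], the degrees are [2, 1, 1, 2, 2], giving D = diag(2, 1, 1, 2, 2) and L = D - A. The multiplicity of 0 as a Laplacian eigenvalue equals the number of connected components. The single zero eigenvalue shows the graph is connected. There is one zero in the spectrum, matching the 1 component.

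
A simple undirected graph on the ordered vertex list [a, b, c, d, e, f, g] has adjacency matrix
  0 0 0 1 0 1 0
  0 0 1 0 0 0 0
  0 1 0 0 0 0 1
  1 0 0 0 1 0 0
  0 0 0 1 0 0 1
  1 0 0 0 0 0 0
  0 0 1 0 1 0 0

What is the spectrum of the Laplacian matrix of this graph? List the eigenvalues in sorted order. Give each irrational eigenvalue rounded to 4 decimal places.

[0, 0.1981, 0.7530, 1.5550, 2.4450, 3.2470, 3.8019]

Reading degrees in the order [a, b, c, d, e, f, g] gives [2, 1, 2, 2, 2, 1, 2]; set D = diag(2, 1, 2, 2, 2, 1, 2) and form L = D - A. Since every row of L sums to 0, the all-ones vector is in the kernel and 0 is an eigenvalue.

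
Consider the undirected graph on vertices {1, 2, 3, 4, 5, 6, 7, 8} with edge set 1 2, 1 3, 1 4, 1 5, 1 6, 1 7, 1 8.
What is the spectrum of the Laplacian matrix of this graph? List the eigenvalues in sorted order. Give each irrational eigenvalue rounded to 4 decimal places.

[0, 1, 1, 1, 1, 1, 1, 8]

Each diagonal entry of L is the vertex degree and each off-diagonal entry is -1 where an edge is present, 0 otherwise; in the order [1, 2, 3, 4, 5, 6, 7, 8] the diagonal is [7, 1, 1, 1, 1, 1, 1, 1]. L is symmetric positive semidefinite, so every eigenvalue is real and nonnegative.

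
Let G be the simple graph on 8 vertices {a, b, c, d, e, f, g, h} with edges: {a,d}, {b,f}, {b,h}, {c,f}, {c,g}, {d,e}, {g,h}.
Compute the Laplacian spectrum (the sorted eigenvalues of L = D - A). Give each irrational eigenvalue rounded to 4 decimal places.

[0, 0, 1, 1.3820, 1.3820, 3, 3.6180, 3.6180]

Each diagonal entry of L is the vertex degree and each off-diagonal entry is -1 where an edge is present, 0 otherwise; in the order [a, b, c, d, e, f, g, h] the diagonal is [1, 2, 2, 2, 1, 2, 2, 2]. The multiplicity of 0 as a Laplacian eigenvalue equals the number of connected components. The 2 zero eigenvalues correspond to the 2 connected components. There are 2 zeros in the spectrum, matching the 2 components. The eigenvalues sum to 14, which equals trace(L) = 2|E|.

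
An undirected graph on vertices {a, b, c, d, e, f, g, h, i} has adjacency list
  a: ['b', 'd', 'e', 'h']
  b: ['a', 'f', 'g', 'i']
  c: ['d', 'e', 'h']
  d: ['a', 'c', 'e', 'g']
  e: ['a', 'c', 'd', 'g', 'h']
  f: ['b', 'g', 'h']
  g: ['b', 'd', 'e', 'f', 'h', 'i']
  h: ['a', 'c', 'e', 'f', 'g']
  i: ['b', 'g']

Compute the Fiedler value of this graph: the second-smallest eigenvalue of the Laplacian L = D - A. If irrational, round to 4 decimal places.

1.4005

Each diagonal entry of L is the vertex degree and each off-diagonal entry is -1 where an edge is present, 0 otherwise; in the order [a, b, c, d, e, f, g, h, i] the diagonal is [4, 4, 3, 4, 5, 3, 6, 5, 2]. Computing the eigenvalues of L and sorting gives [0, 1.4005, 2.4542, 3.3384, 4.4951, 4.6490, 5.5948, 6.4032, 7.6648]. The Fiedler value lambda_2 = 1.4005 is strictly positive, so the graph is connected.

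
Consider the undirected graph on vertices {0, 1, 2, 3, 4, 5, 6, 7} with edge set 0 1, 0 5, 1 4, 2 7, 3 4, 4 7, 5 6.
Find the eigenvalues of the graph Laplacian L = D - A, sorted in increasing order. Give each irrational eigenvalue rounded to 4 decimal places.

[0, 0.1864, 0.5858, 1, 2, 2.4707, 3.4142, 4.3429]

With the vertex order [0, 1, 2, 3, 4, 5, 6, 7], the degrees are [2, 2, 1, 1, 3, 2, 1, 2], giving D = diag(2, 2, 1, 1, 3, 2, 1, 2) and L = D - A. L is symmetric positive semidefinite, so every eigenvalue is real and nonnegative. The single zero eigenvalue shows the graph is connected. The largest eigenvalue, 4.3429, is at most the vertex count 8.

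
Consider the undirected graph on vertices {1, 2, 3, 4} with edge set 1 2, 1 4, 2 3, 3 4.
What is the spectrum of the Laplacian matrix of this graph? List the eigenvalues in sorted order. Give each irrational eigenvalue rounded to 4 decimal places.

Reading degrees in the order [1, 2, 3, 4] gives [2, 2, 2, 2]; set D = diag(2, 2, 2, 2) and form L = D - A. Since every row of L sums to 0, the all-ones vector is in the kernel and 0 is an eigenvalue. The single zero eigenvalue shows the graph is connected. By the matrix-tree theorem the graph has (1/4) * product of the nonzero eigenvalues = 4 spanning trees.

[0, 2, 2, 4]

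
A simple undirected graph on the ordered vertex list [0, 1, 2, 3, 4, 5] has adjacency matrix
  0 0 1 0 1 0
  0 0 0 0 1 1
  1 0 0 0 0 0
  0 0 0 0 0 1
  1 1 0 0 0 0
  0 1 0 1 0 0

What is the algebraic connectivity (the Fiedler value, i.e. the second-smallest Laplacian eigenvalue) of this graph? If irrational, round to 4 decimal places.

Reading degrees in the order [0, 1, 2, 3, 4, 5] gives [2, 2, 1, 1, 2, 2]; set D = diag(2, 2, 1, 1, 2, 2) and form L = D - A. The sorted Laplacian eigenvalues are [0, 0.2679, 1, 2, 3, 3.7321]; the algebraic connectivity is the second entry, 0.2679. There is one zero in the spectrum, matching the 1 component.

0.2679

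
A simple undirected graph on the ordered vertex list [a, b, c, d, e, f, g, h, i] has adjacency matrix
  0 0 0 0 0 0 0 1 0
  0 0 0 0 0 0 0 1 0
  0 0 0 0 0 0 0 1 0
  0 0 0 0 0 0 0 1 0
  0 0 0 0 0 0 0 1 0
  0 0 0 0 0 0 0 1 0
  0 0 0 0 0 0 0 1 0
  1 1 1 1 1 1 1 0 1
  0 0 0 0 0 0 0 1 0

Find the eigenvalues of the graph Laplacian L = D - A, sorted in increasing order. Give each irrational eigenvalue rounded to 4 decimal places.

[0, 1, 1, 1, 1, 1, 1, 1, 9]

Reading degrees in the order [a, b, c, d, e, f, g, h, i] gives [1, 1, 1, 1, 1, 1, 1, 8, 1]; set D = diag(1, 1, 1, 1, 1, 1, 1, 8, 1) and form L = D - A. The multiplicity of 0 as a Laplacian eigenvalue equals the number of connected components. The single zero eigenvalue shows the graph is connected. The eigenvalues sum to 16, which equals trace(L) = 2|E|. There is one zero in the spectrum, matching the 1 component.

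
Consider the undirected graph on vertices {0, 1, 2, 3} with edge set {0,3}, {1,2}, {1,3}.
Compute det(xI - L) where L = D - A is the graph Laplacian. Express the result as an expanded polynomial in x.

x^4 - 6x^3 + 10x^2 - 4x

With the vertex order [0, 1, 2, 3], the degrees are [1, 2, 1, 2], giving D = diag(1, 2, 1, 2) and L = D - A. L has integer entries, so p(x) = det(xI - L) has integer coefficients. Expanding the determinant yields x^4 - 6x^3 + 10x^2 - 4x. The coefficient of x^3 equals -trace(L) = -6, matching the sum of degrees. The largest eigenvalue, 3.4142, is at most the vertex count 4. The eigenvalues sum to 6, which equals trace(L) = 2|E|.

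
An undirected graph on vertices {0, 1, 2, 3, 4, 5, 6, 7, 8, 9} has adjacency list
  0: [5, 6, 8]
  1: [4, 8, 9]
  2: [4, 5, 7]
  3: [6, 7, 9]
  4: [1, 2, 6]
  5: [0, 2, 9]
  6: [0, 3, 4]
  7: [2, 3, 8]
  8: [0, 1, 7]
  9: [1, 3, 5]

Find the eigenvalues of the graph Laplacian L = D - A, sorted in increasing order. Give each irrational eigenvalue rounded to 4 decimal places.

[0, 2, 2, 2, 2, 2, 5, 5, 5, 5]

Reading degrees in the order [0, 1, 2, 3, 4, 5, 6, 7, 8, 9] gives [3, 3, 3, 3, 3, 3, 3, 3, 3, 3]; set D = diag(3, 3, 3, 3, 3, 3, 3, 3, 3, 3) and form L = D - A. L is symmetric positive semidefinite, so every eigenvalue is real and nonnegative.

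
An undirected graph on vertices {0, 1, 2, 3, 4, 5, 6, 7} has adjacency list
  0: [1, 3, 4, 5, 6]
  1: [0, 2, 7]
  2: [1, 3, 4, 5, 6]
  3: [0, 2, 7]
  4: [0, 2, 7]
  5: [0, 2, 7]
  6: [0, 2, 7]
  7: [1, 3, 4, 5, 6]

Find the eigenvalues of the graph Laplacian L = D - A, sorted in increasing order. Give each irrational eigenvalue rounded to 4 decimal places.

[0, 3, 3, 3, 3, 5, 5, 8]

Each diagonal entry of L is the vertex degree and each off-diagonal entry is -1 where an edge is present, 0 otherwise; in the order [0, 1, 2, 3, 4, 5, 6, 7] the diagonal is [5, 3, 5, 3, 3, 3, 3, 5]. Diagonalising L (or applying a numerical eigensolver to the 8x8 matrix) gives the spectrum above. The single zero eigenvalue shows the graph is connected. By the matrix-tree theorem the graph has (1/8) * product of the nonzero eigenvalues = 2025 spanning trees.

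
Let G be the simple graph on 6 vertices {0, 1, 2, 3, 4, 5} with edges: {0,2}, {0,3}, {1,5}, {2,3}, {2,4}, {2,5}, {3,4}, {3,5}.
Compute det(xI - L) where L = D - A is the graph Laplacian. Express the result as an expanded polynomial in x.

Each diagonal entry of L is the vertex degree and each off-diagonal entry is -1 where an edge is present, 0 otherwise; in the order [0, 1, 2, 3, 4, 5] the diagonal is [2, 1, 4, 4, 2, 3]. L has integer entries, so p(x) = det(xI - L) has integer coefficients. Expanding the determinant yields x^6 - 16x^5 + 95x^4 - 256x^3 + 304x^2 - 120x. The constant term is 0 because L is singular (the all-ones vector lies in its kernel). The largest eigenvalue, 5.2361, is at most the vertex count 6. By the matrix-tree theorem the graph has (1/6) * product of the nonzero eigenvalues = 20 spanning trees.

x^6 - 16x^5 + 95x^4 - 256x^3 + 304x^2 - 120x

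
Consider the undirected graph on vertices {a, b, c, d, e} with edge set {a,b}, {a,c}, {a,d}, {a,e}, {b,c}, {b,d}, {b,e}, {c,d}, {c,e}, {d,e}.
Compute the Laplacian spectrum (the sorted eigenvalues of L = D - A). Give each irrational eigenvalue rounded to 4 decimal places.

[0, 5, 5, 5, 5]

Reading degrees in the order [a, b, c, d, e] gives [4, 4, 4, 4, 4]; set D = diag(4, 4, 4, 4, 4) and form L = D - A. Diagonalising L (or applying a numerical eigensolver to the 5x5 matrix) gives the spectrum above. The single zero eigenvalue shows the graph is connected. The largest eigenvalue, 5, is at most the vertex count 5.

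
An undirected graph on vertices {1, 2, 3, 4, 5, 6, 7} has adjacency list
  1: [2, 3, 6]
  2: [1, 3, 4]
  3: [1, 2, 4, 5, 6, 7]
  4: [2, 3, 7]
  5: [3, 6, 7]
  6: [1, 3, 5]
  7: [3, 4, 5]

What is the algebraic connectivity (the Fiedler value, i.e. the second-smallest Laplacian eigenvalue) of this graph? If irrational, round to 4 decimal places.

Reading degrees in the order [1, 2, 3, 4, 5, 6, 7] gives [3, 3, 6, 3, 3, 3, 3]; set D = diag(3, 3, 6, 3, 3, 3, 3) and form L = D - A. The smallest Laplacian eigenvalue is always 0. The next one, lambda_2 = 2, measures how hard the graph is to disconnect: larger values mean better connectivity. The largest eigenvalue, 7, is at most the vertex count 7.

2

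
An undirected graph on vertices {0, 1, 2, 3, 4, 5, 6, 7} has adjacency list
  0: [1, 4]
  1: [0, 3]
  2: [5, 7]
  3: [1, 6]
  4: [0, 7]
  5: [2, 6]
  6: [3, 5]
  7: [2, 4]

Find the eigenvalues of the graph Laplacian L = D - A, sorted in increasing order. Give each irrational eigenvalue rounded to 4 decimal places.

With the vertex order [0, 1, 2, 3, 4, 5, 6, 7], the degrees are [2, 2, 2, 2, 2, 2, 2, 2], giving D = diag(2, 2, 2, 2, 2, 2, 2, 2) and L = D - A. Since every row of L sums to 0, the all-ones vector is in the kernel and 0 is an eigenvalue. The eigenvalues sum to 16, which equals trace(L) = 2|E|. By the matrix-tree theorem the graph has (1/8) * product of the nonzero eigenvalues = 8 spanning trees.

[0, 0.5858, 0.5858, 2, 2, 3.4142, 3.4142, 4]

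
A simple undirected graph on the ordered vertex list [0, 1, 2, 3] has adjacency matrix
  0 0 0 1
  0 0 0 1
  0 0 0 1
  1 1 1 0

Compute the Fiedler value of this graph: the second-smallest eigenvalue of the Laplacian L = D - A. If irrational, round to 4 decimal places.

With the vertex order [0, 1, 2, 3], the degrees are [1, 1, 1, 3], giving D = diag(1, 1, 1, 3) and L = D - A. The smallest Laplacian eigenvalue is always 0. The next one, lambda_2 = 1, measures how hard the graph is to disconnect: larger values mean better connectivity. The largest eigenvalue, 4, is at most the vertex count 4.

1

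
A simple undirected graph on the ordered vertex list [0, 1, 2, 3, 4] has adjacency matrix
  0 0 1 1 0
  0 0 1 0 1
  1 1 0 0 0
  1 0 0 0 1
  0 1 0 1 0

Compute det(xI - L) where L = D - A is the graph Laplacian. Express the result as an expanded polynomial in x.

x^5 - 10x^4 + 35x^3 - 50x^2 + 25x

Each diagonal entry of L is the vertex degree and each off-diagonal entry is -1 where an edge is present, 0 otherwise; in the order [0, 1, 2, 3, 4] the diagonal is [2, 2, 2, 2, 2]. Computing det(xI - L) by cofactor expansion (or equivalently via sum-over-permutations) gives x^5 - 10x^4 + 35x^3 - 50x^2 + 25x. The constant term is 0 because L is singular (the all-ones vector lies in its kernel). There is one zero in the spectrum, matching the 1 component. The eigenvalues sum to 10, which equals trace(L) = 2|E|.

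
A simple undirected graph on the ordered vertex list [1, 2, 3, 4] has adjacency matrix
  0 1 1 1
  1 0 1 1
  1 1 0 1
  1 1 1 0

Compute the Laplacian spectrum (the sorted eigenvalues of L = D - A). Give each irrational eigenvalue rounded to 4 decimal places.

Reading degrees in the order [1, 2, 3, 4] gives [3, 3, 3, 3]; set D = diag(3, 3, 3, 3) and form L = D - A. Since every row of L sums to 0, the all-ones vector is in the kernel and 0 is an eigenvalue. The largest eigenvalue, 4, is at most the vertex count 4. There is one zero in the spectrum, matching the 1 component.

[0, 4, 4, 4]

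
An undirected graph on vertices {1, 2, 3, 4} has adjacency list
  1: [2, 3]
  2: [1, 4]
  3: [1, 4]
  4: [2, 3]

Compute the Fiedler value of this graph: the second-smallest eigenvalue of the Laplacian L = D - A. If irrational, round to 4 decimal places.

Each diagonal entry of L is the vertex degree and each off-diagonal entry is -1 where an edge is present, 0 otherwise; in the order [1, 2, 3, 4] the diagonal is [2, 2, 2, 2]. The smallest Laplacian eigenvalue is always 0. The next one, lambda_2 = 2, measures how hard the graph is to disconnect: larger values mean better connectivity. The eigenvalues sum to 8, which equals trace(L) = 2|E|.

2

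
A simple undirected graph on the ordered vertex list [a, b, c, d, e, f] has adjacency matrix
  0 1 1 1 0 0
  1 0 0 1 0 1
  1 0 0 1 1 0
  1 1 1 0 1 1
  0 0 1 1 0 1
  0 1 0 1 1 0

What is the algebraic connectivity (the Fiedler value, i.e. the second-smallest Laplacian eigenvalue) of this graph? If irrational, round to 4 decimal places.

With the vertex order [a, b, c, d, e, f], the degrees are [3, 3, 3, 5, 3, 3], giving D = diag(3, 3, 3, 5, 3, 3) and L = D - A. The smallest Laplacian eigenvalue is always 0. The next one, lambda_2 = 2.3820, measures how hard the graph is to disconnect: larger values mean better connectivity. There is one zero in the spectrum, matching the 1 component.

2.3820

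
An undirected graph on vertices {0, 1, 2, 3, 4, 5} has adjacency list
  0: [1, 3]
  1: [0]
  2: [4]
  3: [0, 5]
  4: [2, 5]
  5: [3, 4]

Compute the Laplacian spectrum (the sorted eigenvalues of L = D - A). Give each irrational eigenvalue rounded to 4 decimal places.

With the vertex order [0, 1, 2, 3, 4, 5], the degrees are [2, 1, 1, 2, 2, 2], giving D = diag(2, 1, 1, 2, 2, 2) and L = D - A. Since every row of L sums to 0, the all-ones vector is in the kernel and 0 is an eigenvalue. The single zero eigenvalue shows the graph is connected.

[0, 0.2679, 1, 2, 3, 3.7321]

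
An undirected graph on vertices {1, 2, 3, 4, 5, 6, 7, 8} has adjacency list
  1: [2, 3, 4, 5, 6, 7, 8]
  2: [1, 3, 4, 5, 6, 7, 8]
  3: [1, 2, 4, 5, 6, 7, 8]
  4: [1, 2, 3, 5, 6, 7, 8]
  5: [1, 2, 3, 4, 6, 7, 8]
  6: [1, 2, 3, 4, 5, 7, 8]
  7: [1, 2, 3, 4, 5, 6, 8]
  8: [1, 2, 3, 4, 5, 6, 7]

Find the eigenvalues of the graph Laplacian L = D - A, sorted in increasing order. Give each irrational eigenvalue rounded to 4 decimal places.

[0, 8, 8, 8, 8, 8, 8, 8]

With the vertex order [1, 2, 3, 4, 5, 6, 7, 8], the degrees are [7, 7, 7, 7, 7, 7, 7, 7], giving D = diag(7, 7, 7, 7, 7, 7, 7, 7) and L = D - A. L is symmetric positive semidefinite, so every eigenvalue is real and nonnegative. The largest eigenvalue, 8, is at most the vertex count 8.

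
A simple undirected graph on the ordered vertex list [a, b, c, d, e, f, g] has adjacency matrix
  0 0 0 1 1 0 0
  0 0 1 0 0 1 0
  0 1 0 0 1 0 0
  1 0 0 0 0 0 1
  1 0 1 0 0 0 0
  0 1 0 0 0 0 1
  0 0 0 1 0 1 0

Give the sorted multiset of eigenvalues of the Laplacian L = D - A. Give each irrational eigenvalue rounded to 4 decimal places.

Reading degrees in the order [a, b, c, d, e, f, g] gives [2, 2, 2, 2, 2, 2, 2]; set D = diag(2, 2, 2, 2, 2, 2, 2) and form L = D - A. The multiplicity of 0 as a Laplacian eigenvalue equals the number of connected components. The largest eigenvalue, 3.8019, is at most the vertex count 7.

[0, 0.7530, 0.7530, 2.4450, 2.4450, 3.8019, 3.8019]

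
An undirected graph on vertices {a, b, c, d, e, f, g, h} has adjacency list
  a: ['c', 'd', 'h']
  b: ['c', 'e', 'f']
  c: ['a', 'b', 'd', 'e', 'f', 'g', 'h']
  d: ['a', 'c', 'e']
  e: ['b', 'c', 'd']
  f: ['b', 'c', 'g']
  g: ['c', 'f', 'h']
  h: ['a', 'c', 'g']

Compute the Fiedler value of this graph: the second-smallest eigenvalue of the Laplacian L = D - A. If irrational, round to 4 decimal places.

With the vertex order [a, b, c, d, e, f, g, h], the degrees are [3, 3, 7, 3, 3, 3, 3, 3], giving D = diag(3, 3, 7, 3, 3, 3, 3, 3) and L = D - A. Computing the eigenvalues of L and sorting gives [0, 1.7530, 1.7530, 3.4450, 3.4450, 4.8019, 4.8019, 8]. The Fiedler value lambda_2 = 1.7530 is strictly positive, so the graph is connected. The eigenvalues sum to 28, which equals trace(L) = 2|E|. By the matrix-tree theorem the graph has (1/8) * product of the nonzero eigenvalues = 841 spanning trees.

1.7530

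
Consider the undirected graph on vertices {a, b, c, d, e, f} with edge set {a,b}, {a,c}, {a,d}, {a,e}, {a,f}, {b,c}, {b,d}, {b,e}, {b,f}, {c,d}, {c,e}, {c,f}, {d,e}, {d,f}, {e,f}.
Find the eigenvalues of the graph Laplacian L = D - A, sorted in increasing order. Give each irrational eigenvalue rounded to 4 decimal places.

[0, 6, 6, 6, 6, 6]

Reading degrees in the order [a, b, c, d, e, f] gives [5, 5, 5, 5, 5, 5]; set D = diag(5, 5, 5, 5, 5, 5) and form L = D - A. L is symmetric positive semidefinite, so every eigenvalue is real and nonnegative. The single zero eigenvalue shows the graph is connected. The largest eigenvalue, 6, is at most the vertex count 6. The eigenvalues sum to 30, which equals trace(L) = 2|E|.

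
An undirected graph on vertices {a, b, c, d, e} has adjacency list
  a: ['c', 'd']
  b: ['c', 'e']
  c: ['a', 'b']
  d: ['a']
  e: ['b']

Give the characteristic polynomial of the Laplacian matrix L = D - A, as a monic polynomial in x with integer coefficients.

Each diagonal entry of L is the vertex degree and each off-diagonal entry is -1 where an edge is present, 0 otherwise; in the order [a, b, c, d, e] the diagonal is [2, 2, 2, 1, 1]. L has integer entries, so p(x) = det(xI - L) has integer coefficients. Expanding the determinant yields x^5 - 8x^4 + 21x^3 - 20x^2 + 5x. The constant term is 0 because L is singular (the all-ones vector lies in its kernel). By the matrix-tree theorem the graph has (1/5) * product of the nonzero eigenvalues = 1 spanning tree.

x^5 - 8x^4 + 21x^3 - 20x^2 + 5x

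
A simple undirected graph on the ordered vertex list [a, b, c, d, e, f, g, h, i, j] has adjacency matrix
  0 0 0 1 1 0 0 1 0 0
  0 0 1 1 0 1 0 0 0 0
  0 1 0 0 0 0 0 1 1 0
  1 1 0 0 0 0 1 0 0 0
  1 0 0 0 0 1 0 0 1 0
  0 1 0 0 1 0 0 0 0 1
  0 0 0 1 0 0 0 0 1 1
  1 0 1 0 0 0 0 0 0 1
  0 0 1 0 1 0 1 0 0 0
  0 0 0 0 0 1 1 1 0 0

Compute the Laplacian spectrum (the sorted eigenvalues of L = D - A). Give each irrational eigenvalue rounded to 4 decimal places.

[0, 2, 2, 2, 2, 2, 5, 5, 5, 5]

Each diagonal entry of L is the vertex degree and each off-diagonal entry is -1 where an edge is present, 0 otherwise; in the order [a, b, c, d, e, f, g, h, i, j] the diagonal is [3, 3, 3, 3, 3, 3, 3, 3, 3, 3]. Diagonalising L (or applying a numerical eigensolver to the 10x10 matrix) gives the spectrum above. The single zero eigenvalue shows the graph is connected. There is one zero in the spectrum, matching the 1 component.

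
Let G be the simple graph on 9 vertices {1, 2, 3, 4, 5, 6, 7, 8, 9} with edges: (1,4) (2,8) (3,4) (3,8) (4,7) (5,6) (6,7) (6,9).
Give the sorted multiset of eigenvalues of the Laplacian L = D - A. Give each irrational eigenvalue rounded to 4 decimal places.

[0, 0.1658, 0.4679, 1, 1.3434, 1.6527, 3, 3.8794, 4.4909]

Reading degrees in the order [1, 2, 3, 4, 5, 6, 7, 8, 9] gives [1, 1, 2, 3, 1, 3, 2, 2, 1]; set D = diag(1, 1, 2, 3, 1, 3, 2, 2, 1) and form L = D - A. Diagonalising L (or applying a numerical eigensolver to the 9x9 matrix) gives the spectrum above. By the matrix-tree theorem the graph has (1/9) * product of the nonzero eigenvalues = 1 spanning tree.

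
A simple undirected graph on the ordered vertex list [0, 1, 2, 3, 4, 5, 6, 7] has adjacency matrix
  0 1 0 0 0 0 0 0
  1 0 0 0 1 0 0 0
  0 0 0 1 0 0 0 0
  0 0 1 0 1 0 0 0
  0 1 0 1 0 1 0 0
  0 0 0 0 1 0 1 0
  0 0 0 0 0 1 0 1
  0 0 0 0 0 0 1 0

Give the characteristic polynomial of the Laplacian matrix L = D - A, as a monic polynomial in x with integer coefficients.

Each diagonal entry of L is the vertex degree and each off-diagonal entry is -1 where an edge is present, 0 otherwise; in the order [0, 1, 2, 3, 4, 5, 6, 7] the diagonal is [1, 2, 1, 2, 3, 2, 2, 1]. Computing det(xI - L) by cofactor expansion (or equivalently via sum-over-permutations) gives x^8 - 14x^7 + 77x^6 - 212x^5 + 307x^4 - 224x^3 + 72x^2 - 8x. The constant term is 0 because L is singular (the all-ones vector lies in its kernel). The eigenvalues sum to 14, which equals trace(L) = 2|E|.

x^8 - 14x^7 + 77x^6 - 212x^5 + 307x^4 - 224x^3 + 72x^2 - 8x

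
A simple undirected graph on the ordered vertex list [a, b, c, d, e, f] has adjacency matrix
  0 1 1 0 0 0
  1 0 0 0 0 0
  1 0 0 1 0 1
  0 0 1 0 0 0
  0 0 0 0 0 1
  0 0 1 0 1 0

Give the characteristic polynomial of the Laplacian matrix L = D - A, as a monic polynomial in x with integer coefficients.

Reading degrees in the order [a, b, c, d, e, f] gives [2, 1, 3, 1, 1, 2]; set D = diag(2, 1, 3, 1, 1, 2) and form L = D - A. L has integer entries, so p(x) = det(xI - L) has integer coefficients. Expanding the determinant yields x^6 - 10x^5 + 35x^4 - 52x^3 + 31x^2 - 6x. The coefficient of x^5 equals -trace(L) = -10, matching the sum of degrees. By the matrix-tree theorem the graph has (1/6) * product of the nonzero eigenvalues = 1 spanning tree.

x^6 - 10x^5 + 35x^4 - 52x^3 + 31x^2 - 6x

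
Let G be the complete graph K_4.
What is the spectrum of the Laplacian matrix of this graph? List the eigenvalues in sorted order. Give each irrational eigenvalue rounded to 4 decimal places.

The graph has 4 vertices and degree multiset [3, 3, 3, 3]; D is the diagonal matrix of degrees and L = D - A. L is symmetric positive semidefinite, so every eigenvalue is real and nonnegative. The single zero eigenvalue shows the graph is connected.

[0, 4, 4, 4]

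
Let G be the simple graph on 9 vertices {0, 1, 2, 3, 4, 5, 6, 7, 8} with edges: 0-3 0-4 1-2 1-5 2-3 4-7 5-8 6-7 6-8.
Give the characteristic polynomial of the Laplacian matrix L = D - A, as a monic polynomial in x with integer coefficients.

x^9 - 18x^8 + 135x^7 - 546x^6 + 1287x^5 - 1782x^4 + 1386x^3 - 540x^2 + 81x

Each diagonal entry of L is the vertex degree and each off-diagonal entry is -1 where an edge is present, 0 otherwise; in the order [0, 1, 2, 3, 4, 5, 6, 7, 8] the diagonal is [2, 2, 2, 2, 2, 2, 2, 2, 2]. Computing det(xI - L) by cofactor expansion (or equivalently via sum-over-permutations) gives x^9 - 18x^8 + 135x^7 - 546x^6 + 1287x^5 - 1782x^4 + 1386x^3 - 540x^2 + 81x. Since p(0) = det(-L) = 0, x divides p(x). There is one zero in the spectrum, matching the 1 component. The eigenvalues sum to 18, which equals trace(L) = 2|E|.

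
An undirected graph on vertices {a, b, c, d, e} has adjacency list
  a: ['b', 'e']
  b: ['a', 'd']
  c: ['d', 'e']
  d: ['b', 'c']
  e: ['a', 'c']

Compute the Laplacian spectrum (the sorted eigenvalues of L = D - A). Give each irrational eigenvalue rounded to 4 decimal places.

Reading degrees in the order [a, b, c, d, e] gives [2, 2, 2, 2, 2]; set D = diag(2, 2, 2, 2, 2) and form L = D - A. Since every row of L sums to 0, the all-ones vector is in the kernel and 0 is an eigenvalue. The single zero eigenvalue shows the graph is connected. There is one zero in the spectrum, matching the 1 component. The eigenvalues sum to 10, which equals trace(L) = 2|E|.

[0, 1.3820, 1.3820, 3.6180, 3.6180]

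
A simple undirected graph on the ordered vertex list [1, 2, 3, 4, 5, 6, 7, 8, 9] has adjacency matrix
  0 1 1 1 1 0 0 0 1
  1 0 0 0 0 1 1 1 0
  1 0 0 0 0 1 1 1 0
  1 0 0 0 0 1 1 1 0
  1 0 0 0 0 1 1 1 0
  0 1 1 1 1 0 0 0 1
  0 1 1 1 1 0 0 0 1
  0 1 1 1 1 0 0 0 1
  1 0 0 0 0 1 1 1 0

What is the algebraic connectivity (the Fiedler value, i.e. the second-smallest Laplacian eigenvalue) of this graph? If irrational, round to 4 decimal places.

4

Each diagonal entry of L is the vertex degree and each off-diagonal entry is -1 where an edge is present, 0 otherwise; in the order [1, 2, 3, 4, 5, 6, 7, 8, 9] the diagonal is [5, 4, 4, 4, 4, 5, 5, 5, 4]. The sorted Laplacian eigenvalues are [0, 4, 4, 4, 4, 5, 5, 5, 9]; the algebraic connectivity is the second entry, 4. The eigenvalues sum to 40, which equals trace(L) = 2|E|.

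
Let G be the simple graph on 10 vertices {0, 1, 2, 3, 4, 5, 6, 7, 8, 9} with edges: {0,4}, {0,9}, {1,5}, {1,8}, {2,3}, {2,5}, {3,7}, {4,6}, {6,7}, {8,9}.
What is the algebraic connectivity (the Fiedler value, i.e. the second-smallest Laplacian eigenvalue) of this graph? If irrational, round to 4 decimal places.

With the vertex order [0, 1, 2, 3, 4, 5, 6, 7, 8, 9], the degrees are [2, 2, 2, 2, 2, 2, 2, 2, 2, 2], giving D = diag(2, 2, 2, 2, 2, 2, 2, 2, 2, 2) and L = D - A. Computing the eigenvalues of L and sorting gives [0, 0.3820, 0.3820, 1.3820, 1.3820, 2.6180, 2.6180, 3.6180, 3.6180, 4]. The Fiedler value lambda_2 = 0.3820 is strictly positive, so the graph is connected.

0.3820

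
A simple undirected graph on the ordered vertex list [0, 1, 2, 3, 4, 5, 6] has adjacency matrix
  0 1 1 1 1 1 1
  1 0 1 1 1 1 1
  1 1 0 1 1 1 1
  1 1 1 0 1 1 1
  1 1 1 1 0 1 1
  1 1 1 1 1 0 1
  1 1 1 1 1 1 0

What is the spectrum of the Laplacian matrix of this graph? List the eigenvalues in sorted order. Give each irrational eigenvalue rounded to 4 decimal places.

[0, 7, 7, 7, 7, 7, 7]

Reading degrees in the order [0, 1, 2, 3, 4, 5, 6] gives [6, 6, 6, 6, 6, 6, 6]; set D = diag(6, 6, 6, 6, 6, 6, 6) and form L = D - A. Diagonalising L (or applying a numerical eigensolver to the 7x7 matrix) gives the spectrum above. The largest eigenvalue, 7, is at most the vertex count 7.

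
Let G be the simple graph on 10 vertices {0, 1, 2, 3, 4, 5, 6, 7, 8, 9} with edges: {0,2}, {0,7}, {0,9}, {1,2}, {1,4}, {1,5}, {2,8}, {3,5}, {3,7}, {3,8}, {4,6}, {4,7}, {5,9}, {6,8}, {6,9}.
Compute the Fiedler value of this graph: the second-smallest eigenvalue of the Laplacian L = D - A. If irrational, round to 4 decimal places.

Reading degrees in the order [0, 1, 2, 3, 4, 5, 6, 7, 8, 9] gives [3, 3, 3, 3, 3, 3, 3, 3, 3, 3]; set D = diag(3, 3, 3, 3, 3, 3, 3, 3, 3, 3) and form L = D - A. The smallest Laplacian eigenvalue is always 0. The next one, lambda_2 = 2, measures how hard the graph is to disconnect: larger values mean better connectivity.

2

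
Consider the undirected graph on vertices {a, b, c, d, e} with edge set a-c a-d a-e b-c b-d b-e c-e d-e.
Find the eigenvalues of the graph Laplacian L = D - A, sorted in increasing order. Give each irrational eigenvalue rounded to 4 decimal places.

[0, 3, 3, 5, 5]

Each diagonal entry of L is the vertex degree and each off-diagonal entry is -1 where an edge is present, 0 otherwise; in the order [a, b, c, d, e] the diagonal is [3, 3, 3, 3, 4]. Diagonalising L (or applying a numerical eigensolver to the 5x5 matrix) gives the spectrum above. There is one zero in the spectrum, matching the 1 component. The eigenvalues sum to 16, which equals trace(L) = 2|E|.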